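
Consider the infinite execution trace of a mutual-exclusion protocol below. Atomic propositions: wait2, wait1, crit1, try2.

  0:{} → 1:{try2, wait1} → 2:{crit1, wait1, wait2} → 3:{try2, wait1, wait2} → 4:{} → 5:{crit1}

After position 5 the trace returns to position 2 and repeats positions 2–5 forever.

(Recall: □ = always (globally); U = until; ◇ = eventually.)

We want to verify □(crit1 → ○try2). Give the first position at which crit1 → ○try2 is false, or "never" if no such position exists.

Check crit1 → ○try2 at each position in order: 0 ✓, 1 ✓, 2 ✓, 3 ✓, 4 ✓.
At position 5 the labels are {crit1} and the next position 2 has {crit1, wait1, wait2}, so crit1 → ○try2 is false there. This is the first violation.

5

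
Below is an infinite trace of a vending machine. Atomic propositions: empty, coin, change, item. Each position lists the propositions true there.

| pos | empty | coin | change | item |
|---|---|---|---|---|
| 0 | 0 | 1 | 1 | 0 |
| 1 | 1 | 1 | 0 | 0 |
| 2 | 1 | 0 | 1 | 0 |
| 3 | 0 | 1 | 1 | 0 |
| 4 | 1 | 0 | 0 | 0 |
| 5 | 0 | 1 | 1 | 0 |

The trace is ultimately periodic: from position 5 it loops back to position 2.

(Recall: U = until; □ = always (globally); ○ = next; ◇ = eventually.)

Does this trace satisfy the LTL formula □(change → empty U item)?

change → empty U item must hold at every position from 0 onward. It fails at position 0, so □(change → empty U item) is false.
Positions where change holds: 0, 2, 3, 5.
Check empty U item at each: 0→fails, 2→fails, 3→fails, 5→fails.

No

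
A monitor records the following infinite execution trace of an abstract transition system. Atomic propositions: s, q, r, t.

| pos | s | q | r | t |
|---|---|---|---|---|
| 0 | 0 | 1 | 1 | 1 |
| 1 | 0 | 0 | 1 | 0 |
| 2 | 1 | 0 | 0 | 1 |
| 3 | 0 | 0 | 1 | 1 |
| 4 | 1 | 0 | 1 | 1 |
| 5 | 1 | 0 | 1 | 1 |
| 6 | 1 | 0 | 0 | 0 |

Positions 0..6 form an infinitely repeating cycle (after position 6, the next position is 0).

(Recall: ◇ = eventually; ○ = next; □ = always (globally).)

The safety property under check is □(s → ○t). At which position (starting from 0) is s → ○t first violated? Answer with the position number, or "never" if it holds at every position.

5

Check s → ○t at each position in order: 0 ✓, 1 ✓, 2 ✓, 3 ✓, 4 ✓.
At position 5 the labels are {r, s, t} and the next position 6 has {s}, so s → ○t is false there. This is the first violation.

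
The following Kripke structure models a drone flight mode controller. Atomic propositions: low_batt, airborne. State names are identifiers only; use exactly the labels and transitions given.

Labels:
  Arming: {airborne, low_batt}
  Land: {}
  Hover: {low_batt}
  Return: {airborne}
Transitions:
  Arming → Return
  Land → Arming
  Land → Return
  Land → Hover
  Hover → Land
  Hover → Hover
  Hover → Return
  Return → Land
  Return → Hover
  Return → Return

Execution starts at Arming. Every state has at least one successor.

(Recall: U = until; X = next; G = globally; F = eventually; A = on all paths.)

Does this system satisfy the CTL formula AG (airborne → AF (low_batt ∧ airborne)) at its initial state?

States satisfying airborne → AF (low_batt ∧ airborne): {Arming, Land, Hover}.
States satisfying AG (airborne → AF (low_batt ∧ airborne)): ∅.
Return is reachable from Arming and violates airborne → AF (low_batt ∧ airborne), so AG fails at Arming.
Arming ∉ Sat(AG (airborne → AF (low_batt ∧ airborne))).

No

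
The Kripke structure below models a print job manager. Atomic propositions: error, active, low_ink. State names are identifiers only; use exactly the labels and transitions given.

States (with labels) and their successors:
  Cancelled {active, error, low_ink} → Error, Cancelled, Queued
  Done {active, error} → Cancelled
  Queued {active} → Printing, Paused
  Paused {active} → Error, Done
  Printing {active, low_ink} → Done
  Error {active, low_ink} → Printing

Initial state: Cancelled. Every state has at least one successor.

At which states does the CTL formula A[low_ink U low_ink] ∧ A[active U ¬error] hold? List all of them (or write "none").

States satisfying low_ink: {Cancelled, Printing, Error}.
States satisfying A[low_ink U low_ink]: {Cancelled, Printing, Error}.
States satisfying active: {Cancelled, Done, Queued, Paused, Printing, Error}.
States satisfying ¬error: {Queued, Paused, Printing, Error}.
States satisfying A[active U ¬error]: {Queued, Paused, Printing, Error}.
States satisfying A[low_ink U low_ink] ∧ A[active U ¬error]: {Printing, Error}.

{Printing, Error}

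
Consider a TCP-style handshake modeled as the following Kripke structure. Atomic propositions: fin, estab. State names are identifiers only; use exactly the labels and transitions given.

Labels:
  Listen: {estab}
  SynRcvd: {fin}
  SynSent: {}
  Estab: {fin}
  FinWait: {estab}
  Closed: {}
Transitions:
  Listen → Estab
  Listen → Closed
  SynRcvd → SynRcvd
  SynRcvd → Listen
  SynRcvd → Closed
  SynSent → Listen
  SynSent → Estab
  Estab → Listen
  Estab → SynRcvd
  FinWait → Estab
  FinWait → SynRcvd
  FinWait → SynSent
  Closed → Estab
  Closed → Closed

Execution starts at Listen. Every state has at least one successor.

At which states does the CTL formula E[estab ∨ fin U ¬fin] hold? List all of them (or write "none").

{Listen, SynRcvd, SynSent, Estab, FinWait, Closed}

States satisfying estab ∨ fin: {Listen, SynRcvd, Estab, FinWait}.
States satisfying ¬fin: {Listen, SynSent, FinWait, Closed}.
States satisfying E[estab ∨ fin U ¬fin]: {Listen, SynRcvd, SynSent, Estab, FinWait, Closed}.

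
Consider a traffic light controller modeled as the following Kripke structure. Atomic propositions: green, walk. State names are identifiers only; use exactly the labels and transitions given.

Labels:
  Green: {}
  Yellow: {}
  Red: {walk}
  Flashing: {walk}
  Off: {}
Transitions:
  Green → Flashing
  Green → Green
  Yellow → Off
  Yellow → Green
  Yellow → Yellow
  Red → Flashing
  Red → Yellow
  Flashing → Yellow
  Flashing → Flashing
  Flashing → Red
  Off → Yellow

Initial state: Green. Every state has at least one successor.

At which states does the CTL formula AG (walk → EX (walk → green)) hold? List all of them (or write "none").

{Green, Yellow, Red, Flashing, Off}

States satisfying walk → EX (walk → green): {Green, Yellow, Red, Flashing, Off}.
States satisfying AG (walk → EX (walk → green)): {Green, Yellow, Red, Flashing, Off}.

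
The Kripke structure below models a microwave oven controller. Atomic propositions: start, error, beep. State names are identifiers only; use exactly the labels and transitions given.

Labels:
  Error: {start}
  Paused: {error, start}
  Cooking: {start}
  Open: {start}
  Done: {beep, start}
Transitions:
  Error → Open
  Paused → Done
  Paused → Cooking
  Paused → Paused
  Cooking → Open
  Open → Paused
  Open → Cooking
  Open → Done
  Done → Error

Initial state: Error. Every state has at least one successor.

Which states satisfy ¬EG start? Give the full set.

none

States satisfying start: {Error, Paused, Cooking, Open, Done}.
States satisfying EG start: {Error, Paused, Cooking, Open, Done}.
States satisfying ¬EG start: ∅.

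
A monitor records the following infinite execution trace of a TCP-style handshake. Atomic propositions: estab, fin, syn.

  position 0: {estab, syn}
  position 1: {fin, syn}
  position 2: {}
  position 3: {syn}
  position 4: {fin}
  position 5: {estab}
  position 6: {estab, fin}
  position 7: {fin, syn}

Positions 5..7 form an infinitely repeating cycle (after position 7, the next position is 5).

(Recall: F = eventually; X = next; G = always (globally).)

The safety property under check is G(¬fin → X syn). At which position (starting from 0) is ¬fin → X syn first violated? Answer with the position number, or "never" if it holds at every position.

3

Check ¬fin → X syn at each position in order: 0 ✓, 1 ✓, 2 ✓.
At position 3 the labels are {syn} and the next position 4 has {fin}, so ¬fin → X syn is false there. This is the first violation.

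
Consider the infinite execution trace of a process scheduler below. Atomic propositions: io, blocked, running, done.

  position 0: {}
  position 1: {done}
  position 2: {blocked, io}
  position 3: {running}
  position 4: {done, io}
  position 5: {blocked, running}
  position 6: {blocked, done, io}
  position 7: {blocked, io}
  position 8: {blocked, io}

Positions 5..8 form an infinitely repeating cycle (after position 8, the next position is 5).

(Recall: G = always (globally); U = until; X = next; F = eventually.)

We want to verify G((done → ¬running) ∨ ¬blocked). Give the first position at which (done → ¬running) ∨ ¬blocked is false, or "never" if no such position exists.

(done → ¬running) ∨ ¬blocked holds at every position 0..8, and those are all the positions the trace ever visits, so the invariant G((done → ¬running) ∨ ¬blocked) is never violated.

never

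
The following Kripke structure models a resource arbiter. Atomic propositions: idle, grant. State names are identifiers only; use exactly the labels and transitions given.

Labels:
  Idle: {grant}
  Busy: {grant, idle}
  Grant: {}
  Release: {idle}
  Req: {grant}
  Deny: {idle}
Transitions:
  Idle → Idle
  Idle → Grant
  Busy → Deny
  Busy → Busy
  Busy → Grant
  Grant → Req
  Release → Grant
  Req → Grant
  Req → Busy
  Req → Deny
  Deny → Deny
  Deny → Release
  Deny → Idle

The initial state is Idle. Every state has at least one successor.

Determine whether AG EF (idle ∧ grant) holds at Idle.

States satisfying EF (idle ∧ grant): {Idle, Busy, Grant, Release, Req, Deny}.
States satisfying AG EF (idle ∧ grant): {Idle, Busy, Grant, Release, Req, Deny}.
Every state reachable from Idle satisfies EF (idle ∧ grant).
Idle ∈ Sat(AG EF (idle ∧ grant)).

Satisfied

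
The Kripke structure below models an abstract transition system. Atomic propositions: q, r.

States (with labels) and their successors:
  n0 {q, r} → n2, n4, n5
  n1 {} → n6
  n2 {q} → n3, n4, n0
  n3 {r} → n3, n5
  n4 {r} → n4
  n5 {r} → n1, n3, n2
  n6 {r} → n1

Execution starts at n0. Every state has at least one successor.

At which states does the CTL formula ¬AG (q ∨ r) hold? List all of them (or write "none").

{n0, n1, n2, n3, n5, n6}

States satisfying q ∨ r: {n0, n2, n3, n4, n5, n6}.
States satisfying AG (q ∨ r): {n4}.
States satisfying ¬AG (q ∨ r): {n0, n1, n2, n3, n5, n6}.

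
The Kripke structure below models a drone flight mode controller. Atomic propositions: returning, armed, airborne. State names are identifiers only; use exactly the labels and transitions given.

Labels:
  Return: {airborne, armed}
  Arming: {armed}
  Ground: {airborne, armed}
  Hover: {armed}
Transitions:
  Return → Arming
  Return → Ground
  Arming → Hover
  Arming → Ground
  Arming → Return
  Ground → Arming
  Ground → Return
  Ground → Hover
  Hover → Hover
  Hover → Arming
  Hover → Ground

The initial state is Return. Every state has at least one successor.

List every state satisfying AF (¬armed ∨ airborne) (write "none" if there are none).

States satisfying ¬armed ∨ airborne: {Return, Ground}.
States satisfying AF (¬armed ∨ airborne): {Return, Ground}.

{Return, Ground}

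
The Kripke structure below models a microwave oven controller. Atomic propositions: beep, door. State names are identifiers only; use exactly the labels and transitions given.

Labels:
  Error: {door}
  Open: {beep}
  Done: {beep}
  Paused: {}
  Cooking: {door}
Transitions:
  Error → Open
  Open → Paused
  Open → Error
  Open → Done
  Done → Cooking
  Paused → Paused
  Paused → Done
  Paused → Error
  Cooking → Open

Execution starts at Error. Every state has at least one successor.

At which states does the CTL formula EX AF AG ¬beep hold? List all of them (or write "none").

States satisfying AF AG ¬beep: ∅.
States satisfying EX AF AG ¬beep: ∅.

none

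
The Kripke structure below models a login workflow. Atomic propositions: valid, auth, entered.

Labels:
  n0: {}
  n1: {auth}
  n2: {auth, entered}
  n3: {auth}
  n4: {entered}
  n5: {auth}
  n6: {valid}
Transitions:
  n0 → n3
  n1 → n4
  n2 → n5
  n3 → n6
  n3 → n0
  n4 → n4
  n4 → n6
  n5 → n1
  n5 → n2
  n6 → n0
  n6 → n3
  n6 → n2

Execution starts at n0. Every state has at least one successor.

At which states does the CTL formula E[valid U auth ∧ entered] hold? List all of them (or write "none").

States satisfying valid: {n6}.
States satisfying auth ∧ entered: {n2}.
States satisfying E[valid U auth ∧ entered]: {n2, n6}.

{n2, n6}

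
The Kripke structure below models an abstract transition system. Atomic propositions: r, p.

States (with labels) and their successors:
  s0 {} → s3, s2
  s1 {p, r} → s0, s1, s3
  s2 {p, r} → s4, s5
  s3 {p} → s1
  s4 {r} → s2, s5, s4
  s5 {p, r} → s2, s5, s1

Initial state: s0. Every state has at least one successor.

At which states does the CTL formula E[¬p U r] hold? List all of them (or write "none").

{s0, s1, s2, s4, s5}

States satisfying ¬p: {s0, s4}.
States satisfying r: {s1, s2, s4, s5}.
States satisfying E[¬p U r]: {s0, s1, s2, s4, s5}.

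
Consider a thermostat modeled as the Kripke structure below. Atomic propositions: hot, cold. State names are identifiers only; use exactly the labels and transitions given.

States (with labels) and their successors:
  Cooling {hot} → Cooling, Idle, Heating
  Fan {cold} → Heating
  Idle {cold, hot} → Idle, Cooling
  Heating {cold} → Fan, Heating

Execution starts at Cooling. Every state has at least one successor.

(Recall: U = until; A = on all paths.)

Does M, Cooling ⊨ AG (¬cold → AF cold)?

States satisfying ¬cold → AF cold: {Fan, Idle, Heating}.
States satisfying AG (¬cold → AF cold): {Fan, Heating}.
Cooling is reachable from Cooling and violates ¬cold → AF cold, so AG fails at Cooling.
Cooling ∉ Sat(AG (¬cold → AF cold)).

No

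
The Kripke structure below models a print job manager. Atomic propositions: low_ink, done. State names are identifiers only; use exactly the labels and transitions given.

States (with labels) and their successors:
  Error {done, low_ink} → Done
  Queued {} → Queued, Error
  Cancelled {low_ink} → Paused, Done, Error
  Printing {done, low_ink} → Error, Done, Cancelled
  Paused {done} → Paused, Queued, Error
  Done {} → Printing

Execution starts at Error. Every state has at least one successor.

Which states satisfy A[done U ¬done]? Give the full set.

{Error, Queued, Cancelled, Printing, Done}

States satisfying done: {Error, Printing, Paused}.
States satisfying ¬done: {Queued, Cancelled, Done}.
States satisfying A[done U ¬done]: {Error, Queued, Cancelled, Printing, Done}.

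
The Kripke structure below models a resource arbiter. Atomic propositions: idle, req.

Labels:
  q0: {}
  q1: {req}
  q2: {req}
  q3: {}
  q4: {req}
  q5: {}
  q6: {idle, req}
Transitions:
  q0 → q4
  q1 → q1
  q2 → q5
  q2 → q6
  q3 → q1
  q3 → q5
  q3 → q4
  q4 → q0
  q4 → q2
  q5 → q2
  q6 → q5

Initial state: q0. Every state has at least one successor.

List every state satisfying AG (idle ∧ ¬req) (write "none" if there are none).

States satisfying idle ∧ ¬req: ∅.
States satisfying AG (idle ∧ ¬req): ∅.

none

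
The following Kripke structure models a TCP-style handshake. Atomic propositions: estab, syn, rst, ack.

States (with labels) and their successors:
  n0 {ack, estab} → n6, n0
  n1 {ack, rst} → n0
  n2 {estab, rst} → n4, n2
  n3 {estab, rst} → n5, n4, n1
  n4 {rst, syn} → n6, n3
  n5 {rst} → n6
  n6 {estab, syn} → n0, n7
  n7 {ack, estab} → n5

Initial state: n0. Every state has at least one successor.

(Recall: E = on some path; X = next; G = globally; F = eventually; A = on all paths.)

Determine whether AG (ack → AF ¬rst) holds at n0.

States satisfying ack → AF ¬rst: {n0, n1, n2, n3, n4, n5, n6, n7}.
States satisfying AG (ack → AF ¬rst): {n0, n1, n2, n3, n4, n5, n6, n7}.
Every state reachable from n0 satisfies ack → AF ¬rst.
n0 ∈ Sat(AG (ack → AF ¬rst)).

Holds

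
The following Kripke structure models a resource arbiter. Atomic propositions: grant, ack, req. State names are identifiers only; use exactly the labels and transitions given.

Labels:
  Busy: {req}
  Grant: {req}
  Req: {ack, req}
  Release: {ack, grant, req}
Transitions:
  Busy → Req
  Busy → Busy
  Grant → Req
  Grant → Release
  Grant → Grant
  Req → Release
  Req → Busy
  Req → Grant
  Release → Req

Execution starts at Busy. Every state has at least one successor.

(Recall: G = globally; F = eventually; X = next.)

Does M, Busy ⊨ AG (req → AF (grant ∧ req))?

States satisfying req → AF (grant ∧ req): {Release}.
States satisfying AG (req → AF (grant ∧ req)): ∅.
Busy is reachable from Busy and violates req → AF (grant ∧ req), so AG fails at Busy.
Busy ∉ Sat(AG (req → AF (grant ∧ req))).

Does not hold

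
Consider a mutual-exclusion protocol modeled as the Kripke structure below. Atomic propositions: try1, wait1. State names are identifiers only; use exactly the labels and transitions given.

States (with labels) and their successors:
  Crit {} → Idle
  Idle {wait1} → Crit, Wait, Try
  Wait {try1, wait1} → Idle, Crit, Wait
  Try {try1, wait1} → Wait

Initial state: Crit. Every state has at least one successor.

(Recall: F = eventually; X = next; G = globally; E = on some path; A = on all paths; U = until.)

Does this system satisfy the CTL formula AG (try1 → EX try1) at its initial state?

States satisfying try1 → EX try1: {Crit, Idle, Wait, Try}.
States satisfying AG (try1 → EX try1): {Crit, Idle, Wait, Try}.
Every state reachable from Crit satisfies try1 → EX try1.
Crit ∈ Sat(AG (try1 → EX try1)).

Yes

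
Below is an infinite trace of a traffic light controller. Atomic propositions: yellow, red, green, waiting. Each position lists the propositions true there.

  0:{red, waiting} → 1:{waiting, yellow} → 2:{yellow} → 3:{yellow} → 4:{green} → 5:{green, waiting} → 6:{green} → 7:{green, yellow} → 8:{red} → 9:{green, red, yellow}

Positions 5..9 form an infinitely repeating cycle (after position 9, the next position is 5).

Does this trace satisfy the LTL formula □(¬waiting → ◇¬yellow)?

Holds

¬waiting → ◇¬yellow holds at every position 0..9, and those are all positions ever visited, so □(¬waiting → ◇¬yellow) holds.
Positions where ¬waiting holds: 2, 3, 4, 6, 7, 8, 9.
Check ◇¬yellow at each: 2→ok, 3→ok, 4→ok, 6→ok, 7→ok, 8→ok, 9→ok.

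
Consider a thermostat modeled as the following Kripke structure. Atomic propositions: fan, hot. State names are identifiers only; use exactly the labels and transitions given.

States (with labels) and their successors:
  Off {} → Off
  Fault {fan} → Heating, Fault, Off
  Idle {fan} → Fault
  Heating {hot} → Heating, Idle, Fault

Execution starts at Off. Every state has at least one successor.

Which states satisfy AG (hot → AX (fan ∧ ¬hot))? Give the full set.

{Off}

States satisfying hot → AX (fan ∧ ¬hot): {Off, Fault, Idle}.
States satisfying AG (hot → AX (fan ∧ ¬hot)): {Off}.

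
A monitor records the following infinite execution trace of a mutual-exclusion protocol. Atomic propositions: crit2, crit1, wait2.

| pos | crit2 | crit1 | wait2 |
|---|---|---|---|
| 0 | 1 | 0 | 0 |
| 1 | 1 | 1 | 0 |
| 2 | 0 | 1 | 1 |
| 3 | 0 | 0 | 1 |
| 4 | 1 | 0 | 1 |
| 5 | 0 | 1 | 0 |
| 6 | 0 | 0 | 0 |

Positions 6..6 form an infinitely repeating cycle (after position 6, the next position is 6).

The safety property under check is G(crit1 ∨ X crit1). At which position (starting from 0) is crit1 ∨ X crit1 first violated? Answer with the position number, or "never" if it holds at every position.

Check crit1 ∨ X crit1 at each position in order: 0 ✓, 1 ✓, 2 ✓.
At position 3 the labels are {wait2} and the next position 4 has {crit2, wait2}, so crit1 ∨ X crit1 is false there. This is the first violation.

3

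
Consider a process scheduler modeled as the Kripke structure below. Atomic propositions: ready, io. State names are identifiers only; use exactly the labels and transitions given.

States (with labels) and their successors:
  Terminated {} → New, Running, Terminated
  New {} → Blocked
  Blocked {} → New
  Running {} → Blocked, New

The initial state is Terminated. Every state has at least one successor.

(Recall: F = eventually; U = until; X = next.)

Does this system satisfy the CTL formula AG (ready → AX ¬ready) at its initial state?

Satisfied

States satisfying ready → AX ¬ready: {Terminated, New, Blocked, Running}.
States satisfying AG (ready → AX ¬ready): {Terminated, New, Blocked, Running}.
Every state reachable from Terminated satisfies ready → AX ¬ready.
Terminated ∈ Sat(AG (ready → AX ¬ready)).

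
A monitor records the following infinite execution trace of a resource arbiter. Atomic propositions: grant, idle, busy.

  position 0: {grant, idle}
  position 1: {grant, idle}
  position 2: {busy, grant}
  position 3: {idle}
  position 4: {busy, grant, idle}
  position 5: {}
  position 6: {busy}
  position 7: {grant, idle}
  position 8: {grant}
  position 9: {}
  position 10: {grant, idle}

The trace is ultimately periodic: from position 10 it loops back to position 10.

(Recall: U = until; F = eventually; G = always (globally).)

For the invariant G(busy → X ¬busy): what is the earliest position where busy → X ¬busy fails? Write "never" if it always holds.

never

busy → X ¬busy holds at every position 0..10, and those are all the positions the trace ever visits, so the invariant G(busy → X ¬busy) is never violated.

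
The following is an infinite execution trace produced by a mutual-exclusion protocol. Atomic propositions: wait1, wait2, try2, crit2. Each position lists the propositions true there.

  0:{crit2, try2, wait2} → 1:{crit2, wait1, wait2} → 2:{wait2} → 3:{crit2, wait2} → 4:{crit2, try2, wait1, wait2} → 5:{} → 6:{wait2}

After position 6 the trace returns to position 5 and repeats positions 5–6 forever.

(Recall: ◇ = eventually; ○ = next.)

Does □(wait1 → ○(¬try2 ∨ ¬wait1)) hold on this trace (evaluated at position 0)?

wait1 → ○(¬try2 ∨ ¬wait1) holds at every position 0..6, and those are all positions ever visited, so □(wait1 → ○(¬try2 ∨ ¬wait1)) holds.
Positions where wait1 holds: 1, 4.
Check ○(¬try2 ∨ ¬wait1) at each: 1→ok, 4→ok.

Holds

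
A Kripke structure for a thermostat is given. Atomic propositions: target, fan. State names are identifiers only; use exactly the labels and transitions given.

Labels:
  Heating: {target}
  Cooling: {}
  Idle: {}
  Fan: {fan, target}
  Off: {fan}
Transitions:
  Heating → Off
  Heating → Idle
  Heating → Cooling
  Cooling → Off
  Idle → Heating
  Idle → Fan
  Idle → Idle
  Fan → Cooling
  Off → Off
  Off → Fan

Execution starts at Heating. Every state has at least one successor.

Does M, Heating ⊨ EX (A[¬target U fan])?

States satisfying A[¬target U fan]: {Cooling, Fan, Off}.
States satisfying EX (A[¬target U fan]): {Heating, Cooling, Idle, Fan, Off}.
Heating ∈ Sat(EX (A[¬target U fan])).

Yes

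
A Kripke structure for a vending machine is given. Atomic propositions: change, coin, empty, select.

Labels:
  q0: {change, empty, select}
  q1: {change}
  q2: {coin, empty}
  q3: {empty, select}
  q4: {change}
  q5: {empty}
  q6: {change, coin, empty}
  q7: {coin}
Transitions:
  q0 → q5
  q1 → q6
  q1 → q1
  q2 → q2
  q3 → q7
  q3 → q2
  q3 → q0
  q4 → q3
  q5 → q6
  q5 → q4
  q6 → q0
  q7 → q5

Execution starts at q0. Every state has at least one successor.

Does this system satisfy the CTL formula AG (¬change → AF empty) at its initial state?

Holds

States satisfying ¬change → AF empty: {q0, q1, q2, q3, q4, q5, q6, q7}.
States satisfying AG (¬change → AF empty): {q0, q1, q2, q3, q4, q5, q6, q7}.
Every state reachable from q0 satisfies ¬change → AF empty.
q0 ∈ Sat(AG (¬change → AF empty)).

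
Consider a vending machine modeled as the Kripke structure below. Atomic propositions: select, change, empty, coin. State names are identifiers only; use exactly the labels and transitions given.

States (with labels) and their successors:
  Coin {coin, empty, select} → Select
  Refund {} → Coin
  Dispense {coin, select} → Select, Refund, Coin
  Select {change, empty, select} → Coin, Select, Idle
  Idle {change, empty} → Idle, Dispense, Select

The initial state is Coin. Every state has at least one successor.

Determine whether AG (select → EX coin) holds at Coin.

States satisfying select → EX coin: {Refund, Dispense, Select, Idle}.
States satisfying AG (select → EX coin): ∅.
Coin is reachable from Coin and violates select → EX coin, so AG fails at Coin.
Coin ∉ Sat(AG (select → EX coin)).

Violated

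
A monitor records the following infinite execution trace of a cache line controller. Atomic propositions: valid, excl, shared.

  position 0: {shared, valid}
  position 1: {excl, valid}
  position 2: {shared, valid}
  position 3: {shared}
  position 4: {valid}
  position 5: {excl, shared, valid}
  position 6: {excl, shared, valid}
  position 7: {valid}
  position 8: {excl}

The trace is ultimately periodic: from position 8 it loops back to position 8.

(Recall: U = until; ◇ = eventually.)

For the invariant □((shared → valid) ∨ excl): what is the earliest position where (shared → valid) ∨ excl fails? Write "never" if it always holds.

Check (shared → valid) ∨ excl at each position in order: 0 ✓, 1 ✓, 2 ✓.
At position 3 the labels are {shared}, so (shared → valid) ∨ excl is false there. This is the first violation.

3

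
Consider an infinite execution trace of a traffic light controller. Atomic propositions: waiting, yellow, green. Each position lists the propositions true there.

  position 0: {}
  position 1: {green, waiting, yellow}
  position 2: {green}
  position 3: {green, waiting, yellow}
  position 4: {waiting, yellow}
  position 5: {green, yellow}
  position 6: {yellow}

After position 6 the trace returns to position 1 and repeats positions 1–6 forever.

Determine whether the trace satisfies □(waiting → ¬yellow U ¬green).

Does not hold

waiting → ¬yellow U ¬green must hold at every position from 0 onward. It fails at position 1, so □(waiting → ¬yellow U ¬green) is false.
Positions where waiting holds: 1, 3, 4.
Check ¬yellow U ¬green at each: 1→fails, 3→fails, 4→ok.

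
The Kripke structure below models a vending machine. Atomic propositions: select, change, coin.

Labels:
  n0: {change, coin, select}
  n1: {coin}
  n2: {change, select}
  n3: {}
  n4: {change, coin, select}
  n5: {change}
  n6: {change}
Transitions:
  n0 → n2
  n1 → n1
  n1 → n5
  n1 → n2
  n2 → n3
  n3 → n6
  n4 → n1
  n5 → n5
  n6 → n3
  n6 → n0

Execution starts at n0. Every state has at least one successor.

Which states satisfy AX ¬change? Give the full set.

{n2, n4}

States satisfying ¬change: {n1, n3}.
States satisfying AX ¬change: {n2, n4}.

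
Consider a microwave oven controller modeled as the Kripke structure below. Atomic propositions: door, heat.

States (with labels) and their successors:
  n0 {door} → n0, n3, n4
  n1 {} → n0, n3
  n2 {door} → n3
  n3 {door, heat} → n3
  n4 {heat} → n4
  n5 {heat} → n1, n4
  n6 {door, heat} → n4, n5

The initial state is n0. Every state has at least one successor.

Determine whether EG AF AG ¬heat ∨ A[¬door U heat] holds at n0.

States satisfying AF AG ¬heat: ∅.
States satisfying EG AF AG ¬heat: ∅.
States satisfying ¬door: {n1, n4, n5}.
States satisfying heat: {n3, n4, n5, n6}.
States satisfying A[¬door U heat]: {n3, n4, n5, n6}.
States satisfying EG AF AG ¬heat ∨ A[¬door U heat]: {n3, n4, n5, n6}.
n0 ∉ Sat(EG AF AG ¬heat ∨ A[¬door U heat]).

Violated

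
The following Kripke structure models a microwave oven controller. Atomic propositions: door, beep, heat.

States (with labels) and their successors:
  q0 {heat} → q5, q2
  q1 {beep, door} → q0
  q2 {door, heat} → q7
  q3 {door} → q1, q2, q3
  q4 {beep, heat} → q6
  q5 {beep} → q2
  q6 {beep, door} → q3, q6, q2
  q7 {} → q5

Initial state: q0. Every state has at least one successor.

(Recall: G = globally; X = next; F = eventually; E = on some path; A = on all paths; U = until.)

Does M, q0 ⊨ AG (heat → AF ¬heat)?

Holds

States satisfying heat → AF ¬heat: {q0, q1, q2, q3, q4, q5, q6, q7}.
States satisfying AG (heat → AF ¬heat): {q0, q1, q2, q3, q4, q5, q6, q7}.
Every state reachable from q0 satisfies heat → AF ¬heat.
q0 ∈ Sat(AG (heat → AF ¬heat)).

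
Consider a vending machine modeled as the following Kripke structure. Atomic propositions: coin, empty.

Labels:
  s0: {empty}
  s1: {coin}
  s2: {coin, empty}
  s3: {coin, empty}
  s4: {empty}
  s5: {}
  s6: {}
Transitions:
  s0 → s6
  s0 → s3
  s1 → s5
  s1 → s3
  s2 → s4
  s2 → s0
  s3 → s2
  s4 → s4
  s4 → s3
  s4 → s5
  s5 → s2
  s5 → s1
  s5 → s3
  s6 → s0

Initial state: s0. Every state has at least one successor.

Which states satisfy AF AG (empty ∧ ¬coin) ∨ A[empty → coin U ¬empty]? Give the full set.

{s1, s5, s6}

States satisfying AG (empty ∧ ¬coin): ∅.
States satisfying AF AG (empty ∧ ¬coin): ∅.
States satisfying empty → coin: {s1, s2, s3, s5, s6}.
States satisfying ¬empty: {s1, s5, s6}.
States satisfying A[empty → coin U ¬empty]: {s1, s5, s6}.
States satisfying AF AG (empty ∧ ¬coin) ∨ A[empty → coin U ¬empty]: {s1, s5, s6}.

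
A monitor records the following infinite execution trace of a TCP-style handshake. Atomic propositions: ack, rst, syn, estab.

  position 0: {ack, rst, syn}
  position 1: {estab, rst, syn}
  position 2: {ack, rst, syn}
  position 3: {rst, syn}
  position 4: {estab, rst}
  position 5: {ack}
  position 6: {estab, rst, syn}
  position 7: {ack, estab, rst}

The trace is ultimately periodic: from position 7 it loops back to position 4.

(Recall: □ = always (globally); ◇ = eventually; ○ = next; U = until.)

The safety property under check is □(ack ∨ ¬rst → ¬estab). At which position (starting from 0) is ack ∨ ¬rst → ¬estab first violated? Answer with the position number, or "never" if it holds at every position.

7

Check ack ∨ ¬rst → ¬estab at each position in order: 0 ✓, 1 ✓, 2 ✓, 3 ✓, 4 ✓, 5 ✓, 6 ✓.
At position 7 the labels are {ack, estab, rst}, so ack ∨ ¬rst → ¬estab is false there. This is the first violation.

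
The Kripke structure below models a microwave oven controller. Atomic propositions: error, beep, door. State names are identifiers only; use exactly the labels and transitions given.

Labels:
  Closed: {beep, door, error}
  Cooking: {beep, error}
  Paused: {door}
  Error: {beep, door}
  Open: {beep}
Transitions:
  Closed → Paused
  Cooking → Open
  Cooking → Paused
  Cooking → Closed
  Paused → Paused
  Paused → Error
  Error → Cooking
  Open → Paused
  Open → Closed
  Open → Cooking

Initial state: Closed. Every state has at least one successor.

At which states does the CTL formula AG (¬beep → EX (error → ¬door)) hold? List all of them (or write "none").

{Closed, Cooking, Paused, Error, Open}

States satisfying ¬beep → EX (error → ¬door): {Closed, Cooking, Paused, Error, Open}.
States satisfying AG (¬beep → EX (error → ¬door)): {Closed, Cooking, Paused, Error, Open}.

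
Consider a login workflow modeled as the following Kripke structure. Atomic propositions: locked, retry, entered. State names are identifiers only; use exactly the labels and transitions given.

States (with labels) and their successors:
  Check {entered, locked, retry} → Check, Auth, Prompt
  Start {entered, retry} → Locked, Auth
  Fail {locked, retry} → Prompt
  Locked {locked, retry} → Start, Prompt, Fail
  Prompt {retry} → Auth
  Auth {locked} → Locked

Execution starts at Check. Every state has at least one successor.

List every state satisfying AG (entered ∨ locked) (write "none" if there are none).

none

States satisfying entered ∨ locked: {Check, Start, Fail, Locked, Auth}.
States satisfying AG (entered ∨ locked): ∅.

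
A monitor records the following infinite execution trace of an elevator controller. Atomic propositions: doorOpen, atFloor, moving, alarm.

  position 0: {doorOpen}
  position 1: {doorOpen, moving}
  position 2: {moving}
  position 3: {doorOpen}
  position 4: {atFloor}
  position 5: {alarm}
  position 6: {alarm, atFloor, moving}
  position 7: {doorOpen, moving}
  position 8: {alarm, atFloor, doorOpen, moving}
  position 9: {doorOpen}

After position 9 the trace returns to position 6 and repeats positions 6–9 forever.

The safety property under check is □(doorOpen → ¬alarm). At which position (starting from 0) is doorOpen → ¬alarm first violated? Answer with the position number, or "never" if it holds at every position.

8

Check doorOpen → ¬alarm at each position in order: 0 ✓, 1 ✓, 2 ✓, 3 ✓, 4 ✓, 5 ✓, 6 ✓, 7 ✓.
At position 8 the labels are {alarm, atFloor, doorOpen, moving}, so doorOpen → ¬alarm is false there. This is the first violation.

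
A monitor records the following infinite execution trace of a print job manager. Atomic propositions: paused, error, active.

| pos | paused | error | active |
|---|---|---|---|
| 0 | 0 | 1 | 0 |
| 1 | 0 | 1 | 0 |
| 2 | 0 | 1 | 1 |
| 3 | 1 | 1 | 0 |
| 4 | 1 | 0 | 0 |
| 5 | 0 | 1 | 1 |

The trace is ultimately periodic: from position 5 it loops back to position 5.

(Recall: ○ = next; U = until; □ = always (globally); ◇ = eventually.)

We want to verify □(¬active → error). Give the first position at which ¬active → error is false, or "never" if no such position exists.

4

Check ¬active → error at each position in order: 0 ✓, 1 ✓, 2 ✓, 3 ✓.
At position 4 the labels are {paused}, so ¬active → error is false there. This is the first violation.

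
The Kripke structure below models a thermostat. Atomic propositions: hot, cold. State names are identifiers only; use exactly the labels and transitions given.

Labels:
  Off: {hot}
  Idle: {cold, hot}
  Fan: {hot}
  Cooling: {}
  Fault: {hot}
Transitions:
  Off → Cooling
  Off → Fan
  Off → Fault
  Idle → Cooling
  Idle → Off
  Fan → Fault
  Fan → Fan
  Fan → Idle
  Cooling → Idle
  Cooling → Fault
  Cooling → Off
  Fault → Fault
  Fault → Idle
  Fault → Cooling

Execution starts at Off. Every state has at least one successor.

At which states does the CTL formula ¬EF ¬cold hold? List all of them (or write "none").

States satisfying ¬cold: {Off, Fan, Cooling, Fault}.
States satisfying EF ¬cold: {Off, Idle, Fan, Cooling, Fault}.
States satisfying ¬EF ¬cold: ∅.

none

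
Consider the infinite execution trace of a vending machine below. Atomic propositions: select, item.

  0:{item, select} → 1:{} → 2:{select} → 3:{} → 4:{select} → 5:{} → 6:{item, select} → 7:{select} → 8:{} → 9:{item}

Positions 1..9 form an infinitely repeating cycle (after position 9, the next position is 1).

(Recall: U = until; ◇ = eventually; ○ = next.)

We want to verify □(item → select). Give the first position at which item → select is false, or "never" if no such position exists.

9

Check item → select at each position in order: 0 ✓, 1 ✓, 2 ✓, 3 ✓, 4 ✓, 5 ✓, 6 ✓, 7 ✓, 8 ✓.
At position 9 the labels are {item}, so item → select is false there. This is the first violation.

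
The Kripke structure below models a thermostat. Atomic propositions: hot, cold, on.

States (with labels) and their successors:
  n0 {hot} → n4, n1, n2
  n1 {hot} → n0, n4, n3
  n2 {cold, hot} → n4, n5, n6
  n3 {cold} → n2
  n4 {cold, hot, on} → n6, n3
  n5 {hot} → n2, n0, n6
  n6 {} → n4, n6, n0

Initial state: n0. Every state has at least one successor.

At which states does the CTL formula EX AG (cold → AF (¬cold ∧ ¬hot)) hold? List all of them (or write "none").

States satisfying AG (cold → AF (¬cold ∧ ¬hot)): ∅.
States satisfying EX AG (cold → AF (¬cold ∧ ¬hot)): ∅.

none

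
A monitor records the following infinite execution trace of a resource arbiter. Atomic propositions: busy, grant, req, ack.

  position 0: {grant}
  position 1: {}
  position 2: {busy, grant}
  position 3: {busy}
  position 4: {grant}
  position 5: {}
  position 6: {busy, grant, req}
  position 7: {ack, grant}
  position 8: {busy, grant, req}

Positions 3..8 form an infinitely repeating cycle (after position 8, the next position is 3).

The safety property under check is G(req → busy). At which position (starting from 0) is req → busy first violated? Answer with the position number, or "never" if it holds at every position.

req → busy holds at every position 0..8, and those are all the positions the trace ever visits, so the invariant G(req → busy) is never violated.

never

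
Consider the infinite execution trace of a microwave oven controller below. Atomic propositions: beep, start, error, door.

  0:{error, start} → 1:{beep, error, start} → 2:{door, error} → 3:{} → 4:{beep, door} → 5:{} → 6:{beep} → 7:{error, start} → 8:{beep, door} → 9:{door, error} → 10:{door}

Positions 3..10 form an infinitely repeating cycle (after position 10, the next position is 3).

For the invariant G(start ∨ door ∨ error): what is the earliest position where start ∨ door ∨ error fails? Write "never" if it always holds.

Check start ∨ door ∨ error at each position in order: 0 ✓, 1 ✓, 2 ✓.
At position 3 the labels are {}, so start ∨ door ∨ error is false there. This is the first violation.

3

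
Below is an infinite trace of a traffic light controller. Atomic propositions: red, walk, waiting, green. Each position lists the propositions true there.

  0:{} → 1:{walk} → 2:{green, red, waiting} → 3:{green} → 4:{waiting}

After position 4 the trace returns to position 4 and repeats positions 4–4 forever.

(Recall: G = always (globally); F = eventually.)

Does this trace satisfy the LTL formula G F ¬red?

F ¬red holds at every position 0..4, and those are all positions ever visited, so G F ¬red holds.

Satisfied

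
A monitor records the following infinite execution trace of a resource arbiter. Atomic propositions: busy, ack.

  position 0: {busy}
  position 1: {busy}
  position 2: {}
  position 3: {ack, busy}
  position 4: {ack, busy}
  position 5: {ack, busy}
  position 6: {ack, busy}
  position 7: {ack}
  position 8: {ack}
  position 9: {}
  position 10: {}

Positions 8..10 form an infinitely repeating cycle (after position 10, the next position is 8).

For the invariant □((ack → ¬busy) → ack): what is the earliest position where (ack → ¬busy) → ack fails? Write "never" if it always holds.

At position 0 the labels are {busy}, so (ack → ¬busy) → ack is false there. This is the first violation.

0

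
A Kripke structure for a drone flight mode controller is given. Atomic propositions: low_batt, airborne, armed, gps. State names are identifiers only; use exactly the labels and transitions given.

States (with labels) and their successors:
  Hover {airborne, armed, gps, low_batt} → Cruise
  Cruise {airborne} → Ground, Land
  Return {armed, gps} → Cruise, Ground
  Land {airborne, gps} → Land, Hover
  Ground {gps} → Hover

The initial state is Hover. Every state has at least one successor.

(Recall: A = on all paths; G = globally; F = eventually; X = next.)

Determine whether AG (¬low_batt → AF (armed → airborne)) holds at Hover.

Holds

States satisfying ¬low_batt → AF (armed → airborne): {Hover, Cruise, Return, Land, Ground}.
States satisfying AG (¬low_batt → AF (armed → airborne)): {Hover, Cruise, Return, Land, Ground}.
Every state reachable from Hover satisfies ¬low_batt → AF (armed → airborne).
Hover ∈ Sat(AG (¬low_batt → AF (armed → airborne))).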